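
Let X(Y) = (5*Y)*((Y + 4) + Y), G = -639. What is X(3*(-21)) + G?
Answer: 37791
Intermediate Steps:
X(Y) = 5*Y*(4 + 2*Y) (X(Y) = (5*Y)*((4 + Y) + Y) = (5*Y)*(4 + 2*Y) = 5*Y*(4 + 2*Y))
X(3*(-21)) + G = 10*(3*(-21))*(2 + 3*(-21)) - 639 = 10*(-63)*(2 - 63) - 639 = 10*(-63)*(-61) - 639 = 38430 - 639 = 37791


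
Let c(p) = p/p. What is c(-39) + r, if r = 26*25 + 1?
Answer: 652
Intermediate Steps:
c(p) = 1
r = 651 (r = 650 + 1 = 651)
c(-39) + r = 1 + 651 = 652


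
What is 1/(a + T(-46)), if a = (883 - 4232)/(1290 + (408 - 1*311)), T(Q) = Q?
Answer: -1387/67151 ≈ -0.020655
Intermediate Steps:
a = -3349/1387 (a = -3349/(1290 + (408 - 311)) = -3349/(1290 + 97) = -3349/1387 ≈ -2.4146)
1/(a + T(-46)) = 1/(-3349/1387 - 46) = 1/(-67151/1387) = -1387/67151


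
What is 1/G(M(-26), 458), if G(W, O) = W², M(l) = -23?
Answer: 1/529 ≈ 0.0018904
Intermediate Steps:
1/G(M(-26), 458) = 1/((-23)²) = 1/529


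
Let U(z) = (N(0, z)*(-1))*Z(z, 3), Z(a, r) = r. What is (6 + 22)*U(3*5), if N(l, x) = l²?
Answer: 0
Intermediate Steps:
U(z) = 0 (U(z) = (0²*(-1))*3 = (0*(-1))*3 = 0*3 = 0)
(6 + 22)*U(3*5) = (6 + 22)*0 = 28*0 = 0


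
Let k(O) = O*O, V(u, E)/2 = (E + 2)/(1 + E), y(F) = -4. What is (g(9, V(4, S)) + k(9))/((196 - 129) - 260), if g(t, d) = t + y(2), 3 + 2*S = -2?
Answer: -86/193 ≈ -0.44560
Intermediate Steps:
S = -5/2 (S = -3/2 + (½)*(-2) = -3/2 - 1 = -5/2 ≈ -2.5000)
V(u, E) = 2*(2 + E)/(1 + E) (V(u, E) = 2*((E + 2)/(1 + E)) = 2*((2 + E)/(1 + E)) = 2*(2 + E)/(1 + E))
g(t, d) = -4 + t (g(t, d) = t - 4 = -4 + t)
k(O) = O²
(g(9, V(4, S)) + k(9))/((196 - 129) - 260) = ((-4 + 9) + 9²)/((196 - 129) - 260) = (5 + 81)/(67 - 260) = 86/(-193) = 86*(-1/193) = -86/193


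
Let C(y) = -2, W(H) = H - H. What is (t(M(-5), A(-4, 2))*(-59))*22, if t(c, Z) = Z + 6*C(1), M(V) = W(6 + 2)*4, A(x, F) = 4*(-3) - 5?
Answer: 37642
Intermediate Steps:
A(x, F) = -17 (A(x, F) = -12 - 5 = -17)
W(H) = 0
M(V) = 0 (M(V) = 0*4 = 0)
t(c, Z) = -12 + Z (t(c, Z) = Z + 6*(-2) = Z - 12 = -12 + Z)
(t(M(-5), A(-4, 2))*(-59))*22 = ((-12 - 17)*(-59))*22 = -29*(-59)*22 = 1711*22 = 37642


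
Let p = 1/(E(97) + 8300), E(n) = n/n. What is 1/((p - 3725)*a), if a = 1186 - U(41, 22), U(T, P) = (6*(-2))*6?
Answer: -8301/38898899792 ≈ -2.1340e-7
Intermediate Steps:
E(n) = 1
U(T, P) = -72 (U(T, P) = -12*6 = -72)
a = 1258 (a = 1186 - 1*(-72) = 1186 + 72 = 1258)
p = 1/8301 (p = 1/(1 + 8300) = 1/8301 ≈ 0.00012047)
1/((p - 3725)*a) = 1/((1/8301 - 3725)*1258) = (1/1258)/(-30921224/8301) = -8301/30921224*1/1258 = -8301/38898899792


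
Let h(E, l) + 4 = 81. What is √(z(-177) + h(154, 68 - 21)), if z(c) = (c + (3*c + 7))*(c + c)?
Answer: √248231 ≈ 498.23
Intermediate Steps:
h(E, l) = 77 (h(E, l) = -4 + 81 = 77)
z(c) = 2*c*(7 + 4*c) (z(c) = (c + (7 + 3*c))*(2*c) = (7 + 4*c)*(2*c) = 2*c*(7 + 4*c))
√(z(-177) + h(154, 68 - 21)) = √(2*(-177)*(7 + 4*(-177)) + 77) = √(2*(-177)*(7 - 708) + 77) = √(2*(-177)*(-701) + 77) = √(248154 + 77) = √248231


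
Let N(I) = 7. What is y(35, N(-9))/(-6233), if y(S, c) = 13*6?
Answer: -78/6233 ≈ -0.012514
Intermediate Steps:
y(S, c) = 78
y(35, N(-9))/(-6233) = 78/(-6233) = 78*(-1/6233) = -78/6233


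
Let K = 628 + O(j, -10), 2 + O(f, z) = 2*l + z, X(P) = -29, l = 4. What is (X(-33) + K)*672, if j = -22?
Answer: 399840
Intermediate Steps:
O(f, z) = 6 + z (O(f, z) = -2 + (2*4 + z) = -2 + (8 + z) = 6 + z)
K = 624 (K = 628 + (6 - 10) = 628 - 4 = 624)
(X(-33) + K)*672 = (-29 + 624)*672 = 595*672 = 399840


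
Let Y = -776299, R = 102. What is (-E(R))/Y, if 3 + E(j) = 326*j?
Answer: 33249/776299 ≈ 0.042830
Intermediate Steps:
E(j) = -3 + 326*j
(-E(R))/Y = -(-3 + 326*102)/(-776299) = -(-3 + 33252)*(-1/776299) = -1*33249*(-1/776299) = -33249*(-1/776299) = 33249/776299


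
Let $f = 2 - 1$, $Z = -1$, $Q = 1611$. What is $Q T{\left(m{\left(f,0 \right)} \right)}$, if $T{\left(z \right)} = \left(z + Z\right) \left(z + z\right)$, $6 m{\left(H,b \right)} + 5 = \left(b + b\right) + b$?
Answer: $\frac{9845}{2} \approx 4922.5$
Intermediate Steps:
$f = 1$ ($f = 2 - 1 = 1$)
$m{\left(H,b \right)} = - \frac{5}{6} + \frac{b}{2}$ ($m{\left(H,b \right)} = - \frac{5}{6} + \frac{\left(b + b\right) + b}{6} = - \frac{5}{6} + \frac{2 b + b}{6} = - \frac{5}{6} + \frac{3 b}{6} = - \frac{5}{6} + \frac{b}{2}$)
$T{\left(z \right)} = 2 z \left(-1 + z\right)$ ($T{\left(z \right)} = \left(z - 1\right) \left(z + z\right) = \left(-1 + z\right) 2 z = 2 z \left(-1 + z\right)$)
$Q T{\left(m{\left(f,0 \right)} \right)} = 1611 \cdot 2 \left(- \frac{5}{6} + \frac{1}{2} \cdot 0\right) \left(-1 + \left(- \frac{5}{6} + \frac{1}{2} \cdot 0\right)\right) = 1611 \cdot 2 \left(- \frac{5}{6} + 0\right) \left(-1 + \left(- \frac{5}{6} + 0\right)\right) = 1611 \cdot 2 \left(- \frac{5}{6}\right) \left(-1 - \frac{5}{6}\right) = 1611 \cdot 2 \left(- \frac{5}{6}\right) \left(- \frac{11}{6}\right) = 1611 \cdot \frac{55}{18} = \frac{9845}{2}$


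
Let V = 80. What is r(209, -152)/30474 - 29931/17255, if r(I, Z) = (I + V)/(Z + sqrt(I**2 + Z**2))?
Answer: -1048458882673/604440286065 + 289*sqrt(185)/70059726 ≈ -1.7345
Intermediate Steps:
r(I, Z) = (80 + I)/(Z + sqrt(I**2 + Z**2)) (r(I, Z) = (I + 80)/(Z + sqrt(I**2 + Z**2)) = (80 + I)/(Z + sqrt(I**2 + Z**2)))
r(209, -152)/30474 - 29931/17255 = ((80 + 209)/(-152 + sqrt(209**2 + (-152)**2)))/30474 - 29931/17255 = (289/(-152 + sqrt(43681 + 23104)))*(1/30474) - 29931*1/17255 = (289/(-152 + sqrt(66785)))*(1/30474) - 29931/17255 = (289/(-152 + 19*sqrt(185)))*(1/30474) - 29931/17255 = 289/(30474*(-152 + 19*sqrt(185))) - 29931/17255 = -29931/17255 + 289/(30474*(-152 + 19*sqrt(185)))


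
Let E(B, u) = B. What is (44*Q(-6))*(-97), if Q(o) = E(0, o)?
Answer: 0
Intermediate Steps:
Q(o) = 0
(44*Q(-6))*(-97) = (44*0)*(-97) = 0*(-97) = 0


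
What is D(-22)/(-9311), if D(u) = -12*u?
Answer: -264/9311 ≈ -0.028354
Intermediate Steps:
D(-22)/(-9311) = -12*(-22)/(-9311) = 264*(-1/9311) = -264/9311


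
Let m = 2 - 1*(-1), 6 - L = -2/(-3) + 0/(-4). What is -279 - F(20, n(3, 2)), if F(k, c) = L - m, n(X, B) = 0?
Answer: -844/3 ≈ -281.33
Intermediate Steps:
L = 16/3 (L = 6 - (-2/(-3) + 0/(-4)) = 6 - (-2*(-⅓) + 0*(-¼)) = 6 - (⅔ + 0) = 6 - 1*⅔ = 6 - ⅔ = 16/3 ≈ 5.3333)
m = 3 (m = 2 + 1 = 3)
F(k, c) = 7/3 (F(k, c) = 16/3 - 1*3 = 16/3 - 3 = 7/3)
-279 - F(20, n(3, 2)) = -279 - 1*7/3 = -279 - 7/3 = -844/3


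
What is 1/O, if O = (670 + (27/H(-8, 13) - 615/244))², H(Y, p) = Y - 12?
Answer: 372100/165111382921 ≈ 2.2536e-6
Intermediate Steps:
H(Y, p) = -12 + Y
O = 165111382921/372100 (O = (670 + (27/(-12 - 8) - 615/244))² = (670 + (27/(-20) - 615*1/244))² = (670 + (27*(-1/20) - 615/244))² = (670 + (-27/20 - 615/244))² = (670 - 2361/610)² = (406339/610)² = 165111382921/372100 ≈ 4.4373e+5)
1/O = 1/(165111382921/372100) = 372100/165111382921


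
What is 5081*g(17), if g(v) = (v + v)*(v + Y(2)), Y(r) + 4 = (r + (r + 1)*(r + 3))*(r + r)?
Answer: 13993074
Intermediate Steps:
Y(r) = -4 + 2*r*(r + (1 + r)*(3 + r)) (Y(r) = -4 + (r + (r + 1)*(r + 3))*(r + r) = -4 + (r + (1 + r)*(3 + r))*(2*r) = -4 + 2*r*(r + (1 + r)*(3 + r)))
g(v) = 2*v*(64 + v) (g(v) = (v + v)*(v + (-4 + 2*2³ + 6*2 + 10*2²)) = (2*v)*(v + (-4 + 2*8 + 12 + 10*4)) = (2*v)*(v + (-4 + 16 + 12 + 40)) = (2*v)*(v + 64) = (2*v)*(64 + v) = 2*v*(64 + v))
5081*g(17) = 5081*(2*17*(64 + 17)) = 5081*(2*17*81) = 5081*2754 = 13993074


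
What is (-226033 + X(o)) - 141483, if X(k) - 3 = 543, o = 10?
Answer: -366970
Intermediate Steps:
X(k) = 546 (X(k) = 3 + 543 = 546)
(-226033 + X(o)) - 141483 = (-226033 + 546) - 141483 = -225487 - 141483 = -366970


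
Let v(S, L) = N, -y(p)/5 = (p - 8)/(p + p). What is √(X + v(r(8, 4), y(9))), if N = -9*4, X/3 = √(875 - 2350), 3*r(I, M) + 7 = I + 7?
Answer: √(-36 + 15*I*√59) ≈ 6.5081 + 8.8519*I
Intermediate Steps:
y(p) = -5*(-8 + p)/(2*p) (y(p) = -5*(p - 8)/(p + p) = -5*(-8 + p)/(2*p))
r(I, M) = I/3 (r(I, M) = -7/3 + (I + 7)/3 = -7/3 + (7 + I)/3 = -7/3 + (7/3 + I/3) = I/3)
X = 15*I*√59 (X = 3*√(875 - 2350) = 3*√(-1475) = 3*(5*I*√59) = 15*I*√59 ≈ 115.22*I)
N = -36
v(S, L) = -36
√(X + v(r(8, 4), y(9))) = √(15*I*√59 - 36) = √(-36 + 15*I*√59)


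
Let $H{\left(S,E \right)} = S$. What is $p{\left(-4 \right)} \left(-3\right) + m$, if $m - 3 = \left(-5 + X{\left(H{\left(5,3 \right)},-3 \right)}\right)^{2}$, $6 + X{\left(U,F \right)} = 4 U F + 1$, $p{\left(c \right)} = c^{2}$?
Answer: $4855$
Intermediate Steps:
$X{\left(U,F \right)} = -5 + 4 F U$ ($X{\left(U,F \right)} = -6 + \left(4 U F + 1\right) = -6 + \left(4 F U + 1\right) = -6 + \left(1 + 4 F U\right) = -5 + 4 F U$)
$m = 4903$ ($m = 3 + \left(-5 + \left(-5 + 4 \left(-3\right) 5\right)\right)^{2} = 3 + \left(-5 - 65\right)^{2} = 3 + \left(-70\right)^{2} = 3 + 4900 = 4903$)
$p{\left(-4 \right)} \left(-3\right) + m = \left(-4\right)^{2} \left(-3\right) + 4903 = 16 \left(-3\right) + 4903 = -48 + 4903 = 4855$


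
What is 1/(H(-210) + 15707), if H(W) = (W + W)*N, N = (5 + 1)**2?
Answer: 1/587 ≈ 0.0017036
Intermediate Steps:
N = 36 (N = 6**2 = 36)
H(W) = 72*W (H(W) = (W + W)*36 = (2*W)*36 = 72*W)
1/(H(-210) + 15707) = 1/(72*(-210) + 15707) = 1/(-15120 + 15707) = 1/587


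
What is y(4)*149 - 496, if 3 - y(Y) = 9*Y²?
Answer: -21505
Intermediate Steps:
y(Y) = 3 - 9*Y²
y(4)*149 - 496 = (3 - 9*4²)*149 - 496 = (3 - 9*16)*149 - 496 = (3 - 144)*149 - 496 = -141*149 - 496 = -21009 - 496 = -21505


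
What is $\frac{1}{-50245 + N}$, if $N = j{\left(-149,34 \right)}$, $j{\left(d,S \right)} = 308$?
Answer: $- \frac{1}{49937} \approx -2.0025 \cdot 10^{-5}$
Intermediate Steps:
$N = 308$
$\frac{1}{-50245 + N} = \frac{1}{-50245 + 308} = \frac{1}{-49937} = - \frac{1}{49937}$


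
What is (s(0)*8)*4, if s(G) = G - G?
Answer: 0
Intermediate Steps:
s(G) = 0
(s(0)*8)*4 = (0*8)*4 = 0*4 = 0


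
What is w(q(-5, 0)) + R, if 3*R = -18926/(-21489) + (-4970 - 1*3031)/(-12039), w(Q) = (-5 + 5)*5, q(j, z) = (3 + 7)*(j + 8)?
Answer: 133261201/258706071 ≈ 0.51511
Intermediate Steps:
q(j, z) = 80 + 10*j (q(j, z) = 10*(8 + j) = 80 + 10*j)
w(Q) = 0 (w(Q) = 0*5 = 0)
R = 133261201/258706071 (R = (-18926/(-21489) + (-4970 - 1*3031)/(-12039))/3 = (-18926*(-1/21489) + (-4970 - 3031)*(-1/12039))/3 = (18926/21489 - 8001*(-1/12039))/3 = (18926/21489 + 2667/4013)/3 = (⅓)*(133261201/86235357) = 133261201/258706071 ≈ 0.51511)
w(q(-5, 0)) + R = 0 + 133261201/258706071 = 133261201/258706071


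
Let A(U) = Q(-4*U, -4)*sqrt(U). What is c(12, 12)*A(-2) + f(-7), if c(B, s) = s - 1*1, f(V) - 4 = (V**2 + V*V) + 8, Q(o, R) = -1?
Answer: 110 - 11*I*sqrt(2) ≈ 110.0 - 15.556*I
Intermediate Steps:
f(V) = 12 + 2*V**2 (f(V) = 4 + ((V**2 + V*V) + 8) = 4 + ((V**2 + V**2) + 8) = 4 + (2*V**2 + 8) = 4 + (8 + 2*V**2) = 12 + 2*V**2)
c(B, s) = -1 + s (c(B, s) = s - 1 = -1 + s)
A(U) = -sqrt(U)
c(12, 12)*A(-2) + f(-7) = (-1 + 12)*(-sqrt(-2)) + (12 + 2*(-7)**2) = 11*(-I*sqrt(2)) + (12 + 2*49) = 11*(-I*sqrt(2)) + (12 + 98) = -11*I*sqrt(2) + 110 = 110 - 11*I*sqrt(2)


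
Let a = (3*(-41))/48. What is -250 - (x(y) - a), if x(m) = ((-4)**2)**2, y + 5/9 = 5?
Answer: -8137/16 ≈ -508.56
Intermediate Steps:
y = 40/9 (y = -5/9 + 5 = 40/9 ≈ 4.4444)
x(m) = 256 (x(m) = 16**2 = 256)
a = -41/16 (a = -123*1/48 = -41/16 ≈ -2.5625)
-250 - (x(y) - a) = -250 - (256 - 1*(-41/16)) = -250 - (256 + 41/16) = -250 - 1*4137/16 = -250 - 4137/16 = -8137/16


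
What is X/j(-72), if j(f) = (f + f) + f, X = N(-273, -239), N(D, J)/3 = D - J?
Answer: 17/36 ≈ 0.47222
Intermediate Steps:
N(D, J) = -3*J + 3*D (N(D, J) = 3*(D - J) = -3*J + 3*D)
X = -102 (X = -3*(-239) + 3*(-273) = 717 - 819 = -102)
j(f) = 3*f (j(f) = 2*f + f = 3*f)
X/j(-72) = -102/(3*(-72)) = -102/(-216) = -102*(-1/216) = 17/36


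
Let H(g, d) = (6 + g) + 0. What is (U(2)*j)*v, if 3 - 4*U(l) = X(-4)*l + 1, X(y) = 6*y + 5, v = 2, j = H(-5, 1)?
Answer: 20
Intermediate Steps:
H(g, d) = 6 + g
j = 1 (j = 6 - 5 = 1)
X(y) = 5 + 6*y
U(l) = 1/2 + 19*l/4 (U(l) = 3/4 - ((5 + 6*(-4))*l + 1)/4 = 3/4 - ((5 - 24)*l + 1)/4 = 3/4 - (-19*l + 1)/4 = 3/4 - (1 - 19*l)/4 = 3/4 + (-1/4 + 19*l/4) = 1/2 + 19*l/4)
(U(2)*j)*v = ((1/2 + (19/4)*2)*1)*2 = ((1/2 + 19/2)*1)*2 = (10*1)*2 = 10*2 = 20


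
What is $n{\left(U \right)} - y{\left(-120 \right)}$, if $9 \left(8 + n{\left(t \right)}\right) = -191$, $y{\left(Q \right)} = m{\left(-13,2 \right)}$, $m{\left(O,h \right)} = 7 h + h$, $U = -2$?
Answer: $- \frac{407}{9} \approx -45.222$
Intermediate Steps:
$m{\left(O,h \right)} = 8 h$
$y{\left(Q \right)} = 16$ ($y{\left(Q \right)} = 8 \cdot 2 = 16$)
$n{\left(t \right)} = - \frac{263}{9}$ ($n{\left(t \right)} = -8 + \frac{1}{9} \left(-191\right) = -8 - \frac{191}{9} = - \frac{263}{9}$)
$n{\left(U \right)} - y{\left(-120 \right)} = - \frac{263}{9} - 16 = - \frac{407}{9}$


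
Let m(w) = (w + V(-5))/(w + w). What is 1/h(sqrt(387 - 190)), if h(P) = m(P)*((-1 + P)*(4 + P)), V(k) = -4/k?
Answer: 962345/87075842 - 18635*sqrt(197)/87075842 ≈ 0.0080480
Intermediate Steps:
m(w) = (4/5 + w)/(2*w) (m(w) = (w - 4/(-5))/(w + w) = (w - 4*(-1/5))/((2*w)) = (w + 4/5)*(1/(2*w)) = (4/5 + w)*(1/(2*w)) = (4/5 + w)/(2*w))
h(P) = (-1 + P)*(4 + P)*(4 + 5*P)/(10*P) (h(P) = ((4 + 5*P)/(10*P))*((-1 + P)*(4 + P)) = (-1 + P)*(4 + P)*(4 + 5*P)/(10*P))
1/h(sqrt(387 - 190)) = 1/((4 + 5*sqrt(387 - 190))*(-4 + (sqrt(387 - 190))**2 + 3*sqrt(387 - 190))/(10*(sqrt(387 - 190)))) = 1/((4 + 5*sqrt(197))*(-4 + (sqrt(197))**2 + 3*sqrt(197))/(10*(sqrt(197)))) = 1/((sqrt(197)/197)*(4 + 5*sqrt(197))*(-4 + 197 + 3*sqrt(197))/10) = 1/((sqrt(197)/197)*(4 + 5*sqrt(197))*(193 + 3*sqrt(197))/10) = 1/(sqrt(197)*(4 + 5*sqrt(197))*(193 + 3*sqrt(197))/1970) = 10*sqrt(197)/((4 + 5*sqrt(197))*(193 + 3*sqrt(197)))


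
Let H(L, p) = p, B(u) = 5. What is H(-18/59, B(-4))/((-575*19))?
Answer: -1/2185 ≈ -0.00045767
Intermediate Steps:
H(-18/59, B(-4))/((-575*19)) = 5/((-575*19)) = 5/(-10925) = 5*(-1/10925) = -1/2185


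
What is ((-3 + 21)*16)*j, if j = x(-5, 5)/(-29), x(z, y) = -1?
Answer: 288/29 ≈ 9.9310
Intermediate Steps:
j = 1/29 (j = -1/(-29) = -1*(-1/29) = 1/29 ≈ 0.034483)
((-3 + 21)*16)*j = ((-3 + 21)*16)*(1/29) = (18*16)*(1/29) = 288*(1/29) = 288/29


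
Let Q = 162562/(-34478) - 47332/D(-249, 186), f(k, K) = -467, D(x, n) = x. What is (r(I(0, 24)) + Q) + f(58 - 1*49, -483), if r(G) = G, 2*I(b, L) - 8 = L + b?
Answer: -1140205082/4292511 ≈ -265.63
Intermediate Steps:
I(b, L) = 4 + L/2 + b/2 (I(b, L) = 4 + (L + b)/2 = 4 + (L/2 + b/2) = 4 + L/2 + b/2)
Q = 795717379/4292511 (Q = 162562/(-34478) - 47332/(-249) = 162562*(-1/34478) - 47332*(-1/249) = -81281/17239 + 47332/249 = 795717379/4292511 ≈ 185.37)
(r(I(0, 24)) + Q) + f(58 - 1*49, -483) = ((4 + (½)*24 + (½)*0) + 795717379/4292511) - 467 = ((4 + 12 + 0) + 795717379/4292511) - 467 = (16 + 795717379/4292511) - 467 = 864397555/4292511 - 467 = -1140205082/4292511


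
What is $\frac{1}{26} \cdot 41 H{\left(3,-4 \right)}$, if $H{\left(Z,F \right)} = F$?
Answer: $- \frac{82}{13} \approx -6.3077$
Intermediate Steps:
$\frac{1}{26} \cdot 41 H{\left(3,-4 \right)} = \frac{1}{26} \cdot 41 \left(-4\right) = \frac{41}{26} \left(-4\right) = - \frac{82}{13}$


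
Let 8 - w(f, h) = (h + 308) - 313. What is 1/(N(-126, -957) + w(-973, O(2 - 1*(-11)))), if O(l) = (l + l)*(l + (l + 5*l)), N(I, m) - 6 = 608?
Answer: -1/1739 ≈ -0.00057504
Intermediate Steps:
N(I, m) = 614 (N(I, m) = 6 + 608 = 614)
O(l) = 14*l² (O(l) = (2*l)*(l + 6*l) = (2*l)*(7*l) = 14*l²)
w(f, h) = 13 - h (w(f, h) = 8 - ((h + 308) - 313) = 8 - ((308 + h) - 313) = 8 - (-5 + h) = 8 + (5 - h) = 13 - h)
1/(N(-126, -957) + w(-973, O(2 - 1*(-11)))) = 1/(614 + (13 - 14*(2 - 1*(-11))²)) = 1/(614 + (13 - 14*(2 + 11)²)) = 1/(614 + (13 - 14*13²)) = 1/(614 + (13 - 14*169)) = 1/(614 + (13 - 1*2366)) = 1/(614 + (13 - 2366)) = 1/(614 - 2353) = 1/(-1739) = -1/1739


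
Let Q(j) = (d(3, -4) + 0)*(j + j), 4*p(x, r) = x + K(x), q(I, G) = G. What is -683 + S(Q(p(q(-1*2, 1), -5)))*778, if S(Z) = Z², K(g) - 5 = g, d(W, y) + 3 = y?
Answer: 932623/2 ≈ 4.6631e+5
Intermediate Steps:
d(W, y) = -3 + y
K(g) = 5 + g
p(x, r) = 5/4 + x/2 (p(x, r) = (x + (5 + x))/4 = (5 + 2*x)/4 = 5/4 + x/2)
Q(j) = -14*j (Q(j) = ((-3 - 4) + 0)*(j + j) = (-7 + 0)*(2*j) = -14*j)
-683 + S(Q(p(q(-1*2, 1), -5)))*778 = -683 + (-14*(5/4 + (½)*1))²*778 = -683 + (-14*(5/4 + ½))²*778 = -683 + (-14*7/4)²*778 = -683 + (-49/2)²*778 = -683 + (2401/4)*778 = -683 + 933989/2 = 932623/2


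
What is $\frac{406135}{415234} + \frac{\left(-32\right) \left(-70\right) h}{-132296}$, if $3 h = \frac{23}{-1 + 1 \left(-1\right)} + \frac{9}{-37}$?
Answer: $\frac{796021617385}{762206437038} \approx 1.0444$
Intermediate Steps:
$h = - \frac{869}{222}$ ($h = \frac{\frac{23}{-1 + 1 \left(-1\right)} + \frac{9}{-37}}{3} = \frac{\frac{23}{-1 - 1} + 9 \left(- \frac{1}{37}\right)}{3} = \frac{\frac{23}{-2} - \frac{9}{37}}{3} = \frac{23 \left(- \frac{1}{2}\right) - \frac{9}{37}}{3} = \frac{- \frac{23}{2} - \frac{9}{37}}{3} = \frac{1}{3} \left(- \frac{869}{74}\right) = - \frac{869}{222} \approx -3.9144$)
$\frac{406135}{415234} + \frac{\left(-32\right) \left(-70\right) h}{-132296} = \frac{406135}{415234} + \frac{\left(-32\right) \left(-70\right) \left(- \frac{869}{222}\right)}{-132296} = 406135 \cdot \frac{1}{415234} + 2240 \left(- \frac{869}{222}\right) \left(- \frac{1}{132296}\right) = \frac{406135}{415234} - - \frac{121660}{1835607} = \frac{406135}{415234} + \frac{121660}{1835607} = \frac{796021617385}{762206437038}$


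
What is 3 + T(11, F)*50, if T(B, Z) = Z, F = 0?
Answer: 3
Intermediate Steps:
3 + T(11, F)*50 = 3 + 0*50 = 3 + 0 = 3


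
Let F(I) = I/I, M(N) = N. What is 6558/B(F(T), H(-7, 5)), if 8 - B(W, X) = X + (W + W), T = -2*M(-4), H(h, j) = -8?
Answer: 3279/7 ≈ 468.43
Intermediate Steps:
T = 8 (T = -2*(-4) = 8)
F(I) = 1
B(W, X) = 8 - X - 2*W (B(W, X) = 8 - (X + (W + W)) = 8 - (X + 2*W) = 8 + (-X - 2*W) = 8 - X - 2*W)
6558/B(F(T), H(-7, 5)) = 6558/(8 - 1*(-8) - 2*1) = 6558/(8 + 8 - 2) = 6558/14 = 6558*(1/14) = 3279/7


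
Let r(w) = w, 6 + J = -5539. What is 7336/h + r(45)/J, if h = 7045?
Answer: 8072219/7812905 ≈ 1.0332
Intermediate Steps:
J = -5545 (J = -6 - 5539 = -5545)
7336/h + r(45)/J = 7336/7045 + 45/(-5545) = 7336*(1/7045) + 45*(-1/5545) = 7336/7045 - 9/1109 = 8072219/7812905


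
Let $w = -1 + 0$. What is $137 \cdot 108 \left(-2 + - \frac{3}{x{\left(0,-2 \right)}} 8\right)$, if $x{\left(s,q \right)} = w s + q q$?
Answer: $-118368$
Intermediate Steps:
$w = -1$
$x{\left(s,q \right)} = q^{2} - s$ ($x{\left(s,q \right)} = - s + q q = - s + q^{2} = q^{2} - s$)
$137 \cdot 108 \left(-2 + - \frac{3}{x{\left(0,-2 \right)}} 8\right) = 137 \cdot 108 \left(-2 + - \frac{3}{\left(-2\right)^{2} - 0} \cdot 8\right) = 14796 \left(-2 + - \frac{3}{4 + 0} \cdot 8\right) = 14796 \left(-2 + - \frac{3}{4} \cdot 8\right) = 14796 \left(-2 + \left(-3\right) \frac{1}{4} \cdot 8\right) = 14796 \left(-2 - 6\right) = 14796 \left(-8\right) = -118368$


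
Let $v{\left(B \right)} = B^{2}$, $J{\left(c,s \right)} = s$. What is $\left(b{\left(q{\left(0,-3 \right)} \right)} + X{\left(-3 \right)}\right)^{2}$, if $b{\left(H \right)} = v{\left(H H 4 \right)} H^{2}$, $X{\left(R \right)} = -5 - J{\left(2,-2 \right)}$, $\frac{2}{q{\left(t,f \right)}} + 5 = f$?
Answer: $\frac{588289}{65536} \approx 8.9766$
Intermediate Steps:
$q{\left(t,f \right)} = \frac{2}{-5 + f}$
$X{\left(R \right)} = -3$ ($X{\left(R \right)} = -5 - -2 = -5 + 2 = -3$)
$b{\left(H \right)} = 16 H^{6}$ ($b{\left(H \right)} = \left(H H 4\right)^{2} H^{2} = \left(H^{2} \cdot 4\right)^{2} H^{2} = \left(4 H^{2}\right)^{2} H^{2} = 16 H^{4} H^{2} = 16 H^{6}$)
$\left(b{\left(q{\left(0,-3 \right)} \right)} + X{\left(-3 \right)}\right)^{2} = \left(16 \left(\frac{2}{-5 - 3}\right)^{6} - 3\right)^{2} = \left(16 \left(\frac{2}{-8}\right)^{6} - 3\right)^{2} = \left(16 \left(2 \left(- \frac{1}{8}\right)\right)^{6} - 3\right)^{2} = \left(16 \left(- \frac{1}{4}\right)^{6} - 3\right)^{2} = \left(16 \cdot \frac{1}{4096} - 3\right)^{2} = \left(\frac{1}{256} - 3\right)^{2} = \left(- \frac{767}{256}\right)^{2} = \frac{588289}{65536}$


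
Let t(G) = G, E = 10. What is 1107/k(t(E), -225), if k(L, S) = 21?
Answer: 369/7 ≈ 52.714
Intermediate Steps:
1107/k(t(E), -225) = 1107/21 = 1107*(1/21) = 369/7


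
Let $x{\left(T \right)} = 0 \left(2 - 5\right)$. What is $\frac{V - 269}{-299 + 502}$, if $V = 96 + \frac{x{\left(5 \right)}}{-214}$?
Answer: $- \frac{173}{203} \approx -0.85222$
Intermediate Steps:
$x{\left(T \right)} = 0$ ($x{\left(T \right)} = 0 \left(-3\right) = 0$)
$V = 96$ ($V = 96 + \frac{0}{-214} = 96 + 0 \left(- \frac{1}{214}\right) = 96 + 0 = 96$)
$\frac{V - 269}{-299 + 502} = \frac{96 - 269}{-299 + 502} = - \frac{173}{203}$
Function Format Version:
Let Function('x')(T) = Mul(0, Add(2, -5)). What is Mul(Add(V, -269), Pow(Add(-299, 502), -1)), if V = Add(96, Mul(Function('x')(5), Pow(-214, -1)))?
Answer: Rational(-173, 203) ≈ -0.85222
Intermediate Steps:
Function('x')(T) = 0 (Function('x')(T) = Mul(0, -3) = 0)
V = 96 (V = Add(96, Mul(0, Pow(-214, -1))) = Add(96, Mul(0, Rational(-1, 214))) = Add(96, 0) = 96)
Mul(Add(V, -269), Pow(Add(-299, 502), -1)) = Mul(Add(96, -269), Pow(Add(-299, 502), -1)) = Mul(-173, Pow(203, -1)) = Mul(-173, Rational(1, 203)) = Rational(-173, 203)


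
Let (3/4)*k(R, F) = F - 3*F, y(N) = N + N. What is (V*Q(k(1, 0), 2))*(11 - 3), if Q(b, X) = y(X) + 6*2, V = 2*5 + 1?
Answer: 1408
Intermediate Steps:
y(N) = 2*N
k(R, F) = -8*F/3 (k(R, F) = 4*(F - 3*F)/3 = 4*(-2*F)/3 = -8*F/3)
V = 11 (V = 10 + 1 = 11)
Q(b, X) = 12 + 2*X (Q(b, X) = 2*X + 6*2 = 2*X + 12 = 12 + 2*X)
(V*Q(k(1, 0), 2))*(11 - 3) = (11*(12 + 2*2))*(11 - 3) = (11*(12 + 4))*8 = (11*16)*8 = 176*8 = 1408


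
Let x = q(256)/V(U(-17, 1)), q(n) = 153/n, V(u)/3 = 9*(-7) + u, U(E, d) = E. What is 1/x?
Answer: -20480/51 ≈ -401.57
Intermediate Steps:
V(u) = -189 + 3*u (V(u) = 3*(9*(-7) + u) = 3*(-63 + u) = -189 + 3*u)
x = -51/20480 (x = (153/256)/(-189 + 3*(-17)) = (153*(1/256))/(-189 - 51) = (153/256)/(-240) = (153/256)*(-1/240) = -51/20480 ≈ -0.0024902)
1/x = 1/(-51/20480) = -20480/51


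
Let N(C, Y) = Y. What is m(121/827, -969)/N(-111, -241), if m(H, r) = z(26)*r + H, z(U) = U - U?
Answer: -121/199307 ≈ -0.00060710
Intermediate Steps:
z(U) = 0
m(H, r) = H (m(H, r) = 0*r + H = 0 + H = H)
m(121/827, -969)/N(-111, -241) = (121/827)/(-241) = (121*(1/827))*(-1/241) = (121/827)*(-1/241) = -121/199307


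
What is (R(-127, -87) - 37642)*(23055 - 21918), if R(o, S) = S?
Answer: -42897873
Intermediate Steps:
(R(-127, -87) - 37642)*(23055 - 21918) = (-87 - 37642)*(23055 - 21918) = -37729*1137 = -42897873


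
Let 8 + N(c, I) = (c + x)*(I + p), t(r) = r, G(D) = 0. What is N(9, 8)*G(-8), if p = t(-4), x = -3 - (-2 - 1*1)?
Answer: 0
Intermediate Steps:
x = 0 (x = -3 - (-2 - 1) = -3 - 1*(-3) = -3 + 3 = 0)
p = -4
N(c, I) = -8 + c*(-4 + I) (N(c, I) = -8 + (c + 0)*(I - 4) = -8 + c*(-4 + I))
N(9, 8)*G(-8) = (-8 - 4*9 + 8*9)*0 = (-8 - 36 + 72)*0 = 28*0 = 0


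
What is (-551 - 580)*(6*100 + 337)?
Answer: -1059747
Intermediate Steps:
(-551 - 580)*(6*100 + 337) = -1131*(600 + 337) = -1131*937 = -1059747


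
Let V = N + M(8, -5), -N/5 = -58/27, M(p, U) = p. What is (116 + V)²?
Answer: 13235044/729 ≈ 18155.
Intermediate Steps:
N = 290/27 (N = -(-290)/27 = -5*(-58/27) = 290/27 ≈ 10.741)
V = 506/27 (V = 290/27 + 8 = 506/27 ≈ 18.741)
(116 + V)² = (116 + 506/27)² = (3638/27)² = 13235044/729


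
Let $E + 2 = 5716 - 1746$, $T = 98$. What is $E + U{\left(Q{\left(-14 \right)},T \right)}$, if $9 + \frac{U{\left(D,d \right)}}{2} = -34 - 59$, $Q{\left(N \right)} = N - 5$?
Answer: $3764$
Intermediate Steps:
$Q{\left(N \right)} = -5 + N$ ($Q{\left(N \right)} = N - 5 = -5 + N$)
$U{\left(D,d \right)} = -204$ ($U{\left(D,d \right)} = -18 + 2 \left(-34 - 59\right) = -18 + 2 \left(-93\right) = -18 - 186 = -204$)
$E = 3968$ ($E = -2 + \left(5716 - 1746\right) = -2 + 3970 = 3968$)
$E + U{\left(Q{\left(-14 \right)},T \right)} = 3968 - 204 = 3764$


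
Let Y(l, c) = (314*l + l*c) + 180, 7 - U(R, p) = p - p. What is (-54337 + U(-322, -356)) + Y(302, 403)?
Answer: 162384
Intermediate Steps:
U(R, p) = 7 (U(R, p) = 7 - (p - p) = 7 - 1*0 = 7 + 0 = 7)
Y(l, c) = 180 + 314*l + c*l (Y(l, c) = (314*l + c*l) + 180 = 180 + 314*l + c*l)
(-54337 + U(-322, -356)) + Y(302, 403) = (-54337 + 7) + (180 + 314*302 + 403*302) = -54330 + (180 + 94828 + 121706) = -54330 + 216714 = 162384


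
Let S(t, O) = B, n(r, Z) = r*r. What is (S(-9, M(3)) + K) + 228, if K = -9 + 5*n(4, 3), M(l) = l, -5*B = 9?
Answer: 1486/5 ≈ 297.20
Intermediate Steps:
B = -9/5 (B = -1/5*9 = -9/5 ≈ -1.8000)
n(r, Z) = r**2
S(t, O) = -9/5
K = 71 (K = -9 + 5*4**2 = -9 + 5*16 = -9 + 80 = 71)
(S(-9, M(3)) + K) + 228 = (-9/5 + 71) + 228 = 346/5 + 228 = 1486/5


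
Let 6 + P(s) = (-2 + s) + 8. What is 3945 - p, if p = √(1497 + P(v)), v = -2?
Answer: 3945 - √1495 ≈ 3906.3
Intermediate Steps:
P(s) = s (P(s) = -6 + ((-2 + s) + 8) = -6 + (6 + s) = s)
p = √1495 (p = √(1497 - 2) = √1495 ≈ 38.665)
3945 - p = 3945 - √1495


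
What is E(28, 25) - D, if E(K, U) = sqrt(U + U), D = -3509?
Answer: 3509 + 5*sqrt(2) ≈ 3516.1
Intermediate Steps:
E(K, U) = sqrt(2)*sqrt(U) (E(K, U) = sqrt(2*U) = sqrt(2)*sqrt(U))
E(28, 25) - D = sqrt(2)*sqrt(25) - 1*(-3509) = sqrt(2)*5 + 3509 = 5*sqrt(2) + 3509 = 3509 + 5*sqrt(2)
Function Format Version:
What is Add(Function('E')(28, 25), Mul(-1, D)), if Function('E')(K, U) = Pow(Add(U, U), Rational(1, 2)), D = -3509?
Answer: Add(3509, Mul(5, Pow(2, Rational(1, 2)))) ≈ 3516.1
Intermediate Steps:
Function('E')(K, U) = Mul(Pow(2, Rational(1, 2)), Pow(U, Rational(1, 2))) (Function('E')(K, U) = Pow(Mul(2, U), Rational(1, 2)) = Mul(Pow(2, Rational(1, 2)), Pow(U, Rational(1, 2))))
Add(Function('E')(28, 25), Mul(-1, D)) = Add(Mul(Pow(2, Rational(1, 2)), Pow(25, Rational(1, 2))), Mul(-1, -3509)) = Add(Mul(Pow(2, Rational(1, 2)), 5), 3509) = Add(Mul(5, Pow(2, Rational(1, 2))), 3509) = Add(3509, Mul(5, Pow(2, Rational(1, 2))))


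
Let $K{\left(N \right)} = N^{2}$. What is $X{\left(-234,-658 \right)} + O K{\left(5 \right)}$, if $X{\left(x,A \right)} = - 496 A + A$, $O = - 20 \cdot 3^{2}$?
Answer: $321210$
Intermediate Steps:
$O = -180$ ($O = \left(-20\right) 9 = -180$)
$X{\left(x,A \right)} = - 495 A$
$X{\left(-234,-658 \right)} + O K{\left(5 \right)} = \left(-495\right) \left(-658\right) - 180 \cdot 5^{2} = 325710 - 4500 = 321210$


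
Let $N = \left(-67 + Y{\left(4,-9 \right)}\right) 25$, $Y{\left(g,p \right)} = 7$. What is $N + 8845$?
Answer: $7345$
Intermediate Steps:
$N = -1500$ ($N = \left(-67 + 7\right) 25 = \left(-60\right) 25 = -1500$)
$N + 8845 = -1500 + 8845 = 7345$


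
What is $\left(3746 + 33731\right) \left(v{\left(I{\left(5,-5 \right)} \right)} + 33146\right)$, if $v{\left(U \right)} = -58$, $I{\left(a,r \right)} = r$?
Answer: $1240038976$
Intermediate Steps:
$\left(3746 + 33731\right) \left(v{\left(I{\left(5,-5 \right)} \right)} + 33146\right) = \left(3746 + 33731\right) \left(-58 + 33146\right) = 37477 \cdot 33088 = 1240038976$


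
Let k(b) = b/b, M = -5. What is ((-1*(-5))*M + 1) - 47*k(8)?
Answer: -71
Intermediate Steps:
k(b) = 1
((-1*(-5))*M + 1) - 47*k(8) = (-1*(-5)*(-5) + 1) - 47*1 = (5*(-5) + 1) - 47 = (-25 + 1) - 47 = -24 - 47 = -71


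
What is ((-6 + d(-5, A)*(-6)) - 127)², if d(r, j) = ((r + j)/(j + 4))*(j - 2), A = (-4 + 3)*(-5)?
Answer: 17689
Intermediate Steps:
A = 5 (A = -1*(-5) = 5)
d(r, j) = (-2 + j)*(j + r)/(4 + j) (d(r, j) = ((j + r)/(4 + j))*(-2 + j) = (-2 + j)*(j + r)/(4 + j))
((-6 + d(-5, A)*(-6)) - 127)² = ((-6 + ((5² - 2*5 - 2*(-5) + 5*(-5))/(4 + 5))*(-6)) - 127)² = ((-6 + ((25 - 10 + 10 - 25)/9)*(-6)) - 127)² = ((-6 + ((⅑)*0)*(-6)) - 127)² = ((-6 + 0*(-6)) - 127)² = ((-6 + 0) - 127)² = (-6 - 127)² = (-133)² = 17689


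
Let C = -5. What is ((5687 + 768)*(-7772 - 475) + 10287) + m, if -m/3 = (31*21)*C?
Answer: -53214333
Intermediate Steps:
m = 9765 (m = -3*31*21*(-5) = -1953*(-5) = -3*(-3255) = 9765)
((5687 + 768)*(-7772 - 475) + 10287) + m = ((5687 + 768)*(-7772 - 475) + 10287) + 9765 = (6455*(-8247) + 10287) + 9765 = (-53234385 + 10287) + 9765 = -53224098 + 9765 = -53214333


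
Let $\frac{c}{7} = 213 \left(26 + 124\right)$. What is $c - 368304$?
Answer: $-144654$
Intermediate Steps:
$c = 223650$ ($c = 7 \cdot 213 \left(26 + 124\right) = 7 \cdot 213 \cdot 150 = 7 \cdot 31950 = 223650$)
$c - 368304 = 223650 - 368304 = -144654$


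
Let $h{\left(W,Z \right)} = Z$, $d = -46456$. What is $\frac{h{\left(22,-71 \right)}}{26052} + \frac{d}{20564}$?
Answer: $- \frac{302932939}{133933332} \approx -2.2618$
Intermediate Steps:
$\frac{h{\left(22,-71 \right)}}{26052} + \frac{d}{20564} = - \frac{71}{26052} - \frac{46456}{20564} = \left(-71\right) \frac{1}{26052} - \frac{11614}{5141} = - \frac{71}{26052} - \frac{11614}{5141} = - \frac{302932939}{133933332}$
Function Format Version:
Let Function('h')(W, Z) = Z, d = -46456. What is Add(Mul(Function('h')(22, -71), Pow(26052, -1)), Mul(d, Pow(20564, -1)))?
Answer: Rational(-302932939, 133933332) ≈ -2.2618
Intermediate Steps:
Add(Mul(Function('h')(22, -71), Pow(26052, -1)), Mul(d, Pow(20564, -1))) = Add(Mul(-71, Pow(26052, -1)), Mul(-46456, Pow(20564, -1))) = Add(Mul(-71, Rational(1, 26052)), Mul(-46456, Rational(1, 20564))) = Add(Rational(-71, 26052), Rational(-11614, 5141)) = Rational(-302932939, 133933332)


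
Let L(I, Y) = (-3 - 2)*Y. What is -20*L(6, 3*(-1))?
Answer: -300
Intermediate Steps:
L(I, Y) = -5*Y
-20*L(6, 3*(-1)) = -(-100)*3*(-1) = -(-100)*(-3) = -20*15 = -300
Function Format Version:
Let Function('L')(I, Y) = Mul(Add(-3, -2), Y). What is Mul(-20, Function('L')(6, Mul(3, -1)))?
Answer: -300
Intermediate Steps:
Function('L')(I, Y) = Mul(-5, Y)
Mul(-20, Function('L')(6, Mul(3, -1))) = Mul(-20, Mul(-5, Mul(3, -1))) = Mul(-20, Mul(-5, -3)) = Mul(-20, 15) = -300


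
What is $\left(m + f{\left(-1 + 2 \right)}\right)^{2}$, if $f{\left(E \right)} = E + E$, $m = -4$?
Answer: $4$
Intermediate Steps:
$f{\left(E \right)} = 2 E$
$\left(m + f{\left(-1 + 2 \right)}\right)^{2} = \left(-4 + 2 \left(-1 + 2\right)\right)^{2} = \left(-4 + 2 \cdot 1\right)^{2} = \left(-4 + 2\right)^{2} = \left(-2\right)^{2} = 4$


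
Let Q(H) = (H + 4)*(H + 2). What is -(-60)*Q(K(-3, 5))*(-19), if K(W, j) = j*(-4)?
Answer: -328320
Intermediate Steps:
K(W, j) = -4*j
Q(H) = (2 + H)*(4 + H) (Q(H) = (4 + H)*(2 + H) = (2 + H)*(4 + H))
-(-60)*Q(K(-3, 5))*(-19) = -(-60)*(8 + (-4*5)² + 6*(-4*5))*(-19) = -(-60)*(8 + (-20)² + 6*(-20))*(-19) = -(-60)*(8 + 400 - 120)*(-19) = -(-60)*288*(-19) = -20*(-864)*(-19) = 17280*(-19) = -328320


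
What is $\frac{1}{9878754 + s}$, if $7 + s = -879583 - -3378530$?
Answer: $\frac{1}{12377694} \approx 8.0791 \cdot 10^{-8}$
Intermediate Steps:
$s = 2498940$ ($s = -7 - -2498947 = -7 + \left(-879583 + 3378530\right) = -7 + 2498947 = 2498940$)
$\frac{1}{9878754 + s} = \frac{1}{9878754 + 2498940} = \frac{1}{12377694}$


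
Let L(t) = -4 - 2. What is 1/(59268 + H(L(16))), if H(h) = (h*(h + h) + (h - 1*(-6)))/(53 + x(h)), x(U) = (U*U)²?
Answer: 1349/79952604 ≈ 1.6872e-5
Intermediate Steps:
L(t) = -6
x(U) = U⁴ (x(U) = (U²)² = U⁴)
H(h) = (6 + h + 2*h²)/(53 + h⁴) (H(h) = (h*(h + h) + (h - 1*(-6)))/(53 + h⁴) = (h*(2*h) + (h + 6))/(53 + h⁴) = (2*h² + (6 + h))/(53 + h⁴) = (6 + h + 2*h²)/(53 + h⁴))
1/(59268 + H(L(16))) = 1/(59268 + (6 - 6 + 2*(-6)²)/(53 + (-6)⁴)) = 1/(59268 + (6 - 6 + 2*36)/(53 + 1296)) = 1/(59268 + (6 - 6 + 72)/1349) = 1/(59268 + (1/1349)*72) = 1/(59268 + 72/1349) = 1/(79952604/1349) = 1349/79952604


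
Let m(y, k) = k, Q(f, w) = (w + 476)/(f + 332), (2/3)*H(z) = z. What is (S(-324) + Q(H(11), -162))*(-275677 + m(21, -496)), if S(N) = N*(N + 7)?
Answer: -19770701445992/697 ≈ -2.8365e+10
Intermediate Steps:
H(z) = 3*z/2
Q(f, w) = (476 + w)/(332 + f)
S(N) = N*(7 + N)
(S(-324) + Q(H(11), -162))*(-275677 + m(21, -496)) = (-324*(7 - 324) + (476 - 162)/(332 + (3/2)*11))*(-275677 - 496) = (-324*(-317) + 314/(332 + 33/2))*(-276173) = (102708 + 314/(697/2))*(-276173) = (102708 + (2/697)*314)*(-276173) = (102708 + 628/697)*(-276173) = (71588104/697)*(-276173) = -19770701445992/697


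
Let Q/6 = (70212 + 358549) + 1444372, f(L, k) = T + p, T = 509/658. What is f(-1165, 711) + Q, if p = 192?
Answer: 7395255929/658 ≈ 1.1239e+7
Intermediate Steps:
T = 509/658 (T = 509*(1/658) = 509/658 ≈ 0.77356)
f(L, k) = 126845/658 (f(L, k) = 509/658 + 192 = 126845/658)
Q = 11238798 (Q = 6*((70212 + 358549) + 1444372) = 6*(428761 + 1444372) = 6*1873133 = 11238798)
f(-1165, 711) + Q = 126845/658 + 11238798 = 7395255929/658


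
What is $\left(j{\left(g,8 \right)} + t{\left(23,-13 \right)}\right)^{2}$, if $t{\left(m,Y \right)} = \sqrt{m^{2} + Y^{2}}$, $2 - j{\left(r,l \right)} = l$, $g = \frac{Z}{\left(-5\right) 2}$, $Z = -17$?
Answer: $\left(6 - \sqrt{698}\right)^{2} \approx 416.96$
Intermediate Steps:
$g = \frac{17}{10}$ ($g = - \frac{17}{\left(-5\right) 2} = - \frac{17}{-10} = \left(-17\right) \left(- \frac{1}{10}\right) = \frac{17}{10} \approx 1.7$)
$j{\left(r,l \right)} = 2 - l$
$t{\left(m,Y \right)} = \sqrt{Y^{2} + m^{2}}$
$\left(j{\left(g,8 \right)} + t{\left(23,-13 \right)}\right)^{2} = \left(\left(2 - 8\right) + \sqrt{\left(-13\right)^{2} + 23^{2}}\right)^{2} = \left(\left(2 - 8\right) + \sqrt{169 + 529}\right)^{2} = \left(-6 + \sqrt{698}\right)^{2}$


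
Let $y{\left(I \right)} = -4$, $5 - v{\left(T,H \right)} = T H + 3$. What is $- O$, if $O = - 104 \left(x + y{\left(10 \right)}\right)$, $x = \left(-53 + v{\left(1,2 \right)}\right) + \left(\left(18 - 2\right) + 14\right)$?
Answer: $-2808$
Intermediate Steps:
$v{\left(T,H \right)} = 2 - H T$ ($v{\left(T,H \right)} = 5 - \left(T H + 3\right) = 5 - \left(H T + 3\right) = 5 - \left(3 + H T\right) = 2 - H T$)
$x = -23$ ($x = \left(-53 + \left(2 - 2 \cdot 1\right)\right) + \left(\left(18 - 2\right) + 14\right) = \left(-53 + \left(2 - 2\right)\right) + \left(16 + 14\right) = \left(-53 + 0\right) + 30 = -53 + 30 = -23$)
$O = 2808$ ($O = - 104 \left(-23 - 4\right) = \left(-104\right) \left(-27\right) = 2808$)
$- O = \left(-1\right) 2808 = -2808$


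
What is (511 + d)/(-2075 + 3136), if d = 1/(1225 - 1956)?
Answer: 373540/775591 ≈ 0.48162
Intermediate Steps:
d = -1/731 (d = 1/(-731) = -1/731 ≈ -0.0013680)
(511 + d)/(-2075 + 3136) = (511 - 1/731)/(-2075 + 3136) = (373540/731)/1061 = (373540/731)*(1/1061) = 373540/775591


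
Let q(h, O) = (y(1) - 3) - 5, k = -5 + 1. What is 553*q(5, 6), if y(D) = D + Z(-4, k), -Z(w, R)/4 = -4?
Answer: 4977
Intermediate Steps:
k = -4
Z(w, R) = 16 (Z(w, R) = -4*(-4) = 16)
y(D) = 16 + D (y(D) = D + 16 = 16 + D)
q(h, O) = 9 (q(h, O) = ((16 + 1) - 3) - 5 = (17 - 3) - 5 = 14 - 5 = 9)
553*q(5, 6) = 553*9 = 4977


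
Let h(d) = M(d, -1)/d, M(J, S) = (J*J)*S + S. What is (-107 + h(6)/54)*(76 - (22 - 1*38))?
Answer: -798215/81 ≈ -9854.5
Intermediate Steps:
M(J, S) = S + S*J² (M(J, S) = J²*S + S = S*J² + S = S + S*J²)
h(d) = (-1 - d²)/d (h(d) = (-(1 + d²))/d = (-1 - d²)/d)
(-107 + h(6)/54)*(76 - (22 - 1*38)) = (-107 + (-1*6 - 1/6)/54)*(76 - (22 - 1*38)) = (-107 + (-6 - 1*⅙)*(1/54))*(76 - (22 - 38)) = (-107 + (-6 - ⅙)*(1/54))*(76 - 1*(-16)) = (-107 - 37/6*1/54)*(76 + 16) = (-107 - 37/324)*92 = -34705/324*92 = -798215/81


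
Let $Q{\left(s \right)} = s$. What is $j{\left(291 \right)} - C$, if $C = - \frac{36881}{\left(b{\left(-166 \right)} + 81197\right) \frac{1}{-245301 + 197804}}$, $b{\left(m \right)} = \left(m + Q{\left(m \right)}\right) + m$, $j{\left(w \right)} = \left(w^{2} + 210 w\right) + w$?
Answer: $\frac{10036934461}{80699} \approx 1.2438 \cdot 10^{5}$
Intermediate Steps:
$j{\left(w \right)} = w^{2} + 211 w$
$b{\left(m \right)} = 3 m$ ($b{\left(m \right)} = \left(m + m\right) + m = 2 m + m = 3 m$)
$C = \frac{1751736857}{80699}$ ($C = - \frac{36881}{\left(3 \left(-166\right) + 81197\right) \frac{1}{-245301 + 197804}} = - \frac{36881}{\left(-498 + 81197\right) \frac{1}{-47497}} = - \frac{36881}{80699 \left(- \frac{1}{47497}\right)} = - \frac{36881}{- \frac{80699}{47497}} = \left(-36881\right) \left(- \frac{47497}{80699}\right) = \frac{1751736857}{80699} \approx 21707.0$)
$j{\left(291 \right)} - C = 291 \left(211 + 291\right) - \frac{1751736857}{80699} = 291 \cdot 502 - \frac{1751736857}{80699} = 146082 - \frac{1751736857}{80699} = \frac{10036934461}{80699}$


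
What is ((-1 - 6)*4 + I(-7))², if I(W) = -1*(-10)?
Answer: 324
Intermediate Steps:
I(W) = 10
((-1 - 6)*4 + I(-7))² = ((-1 - 6)*4 + 10)² = (-7*4 + 10)² = (-28 + 10)² = (-18)² = 324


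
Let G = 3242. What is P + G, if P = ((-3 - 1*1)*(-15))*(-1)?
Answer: 3182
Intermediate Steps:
P = -60 (P = ((-3 - 1)*(-15))*(-1) = -4*(-15)*(-1) = 60*(-1) = -60)
P + G = -60 + 3242 = 3182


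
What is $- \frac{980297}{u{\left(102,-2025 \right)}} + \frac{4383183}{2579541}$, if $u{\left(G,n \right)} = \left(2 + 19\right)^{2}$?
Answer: $- \frac{27169713118}{12232017} \approx -2221.2$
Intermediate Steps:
$u{\left(G,n \right)} = 441$ ($u{\left(G,n \right)} = 21^{2} = 441$)
$- \frac{980297}{u{\left(102,-2025 \right)}} + \frac{4383183}{2579541} = - \frac{980297}{441} + \frac{4383183}{2579541} = \left(-980297\right) \frac{1}{441} + 4383183 \cdot \frac{1}{2579541} = - \frac{980297}{441} + \frac{47131}{27737} = - \frac{27169713118}{12232017}$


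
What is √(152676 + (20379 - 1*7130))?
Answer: 5*√6637 ≈ 407.34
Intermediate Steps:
√(152676 + (20379 - 1*7130)) = √(152676 + (20379 - 7130)) = √(152676 + 13249) = √165925 = 5*√6637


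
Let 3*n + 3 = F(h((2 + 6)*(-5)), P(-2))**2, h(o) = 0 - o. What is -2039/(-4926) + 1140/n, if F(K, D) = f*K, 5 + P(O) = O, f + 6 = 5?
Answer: 20103203/7866822 ≈ 2.5554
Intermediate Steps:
f = -1 (f = -6 + 5 = -1)
P(O) = -5 + O
h(o) = -o
F(K, D) = -K
n = 1597/3 (n = -1 + (-(-1)*(2 + 6)*(-5))**2/3 = -1 + (-(-1)*8*(-5))**2/3 = -1 + (-(-1)*(-40))**2/3 = -1 + (-1*40)**2/3 = -1 + (1/3)*(-40)**2 = -1 + (1/3)*1600 = -1 + 1600/3 = 1597/3 ≈ 532.33)
-2039/(-4926) + 1140/n = -2039/(-4926) + 1140/(1597/3) = -2039*(-1/4926) + 1140*(3/1597) = 2039/4926 + 3420/1597 = 20103203/7866822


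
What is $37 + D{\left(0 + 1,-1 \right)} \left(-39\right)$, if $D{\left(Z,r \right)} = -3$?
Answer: $154$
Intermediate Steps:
$37 + D{\left(0 + 1,-1 \right)} \left(-39\right) = 37 - -117 = 37 + 117 = 154$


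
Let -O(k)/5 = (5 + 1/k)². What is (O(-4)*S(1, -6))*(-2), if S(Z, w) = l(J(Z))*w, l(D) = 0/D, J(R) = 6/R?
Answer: 0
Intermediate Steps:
l(D) = 0
O(k) = -5*(5 + 1/k)²
S(Z, w) = 0 (S(Z, w) = 0*w = 0)
(O(-4)*S(1, -6))*(-2) = (-5*(1 + 5*(-4))²/(-4)²*0)*(-2) = (-5*1/16*(1 - 20)²*0)*(-2) = (-5*1/16*(-19)²*0)*(-2) = (-5*1/16*361*0)*(-2) = -1805/16*0*(-2) = 0*(-2) = 0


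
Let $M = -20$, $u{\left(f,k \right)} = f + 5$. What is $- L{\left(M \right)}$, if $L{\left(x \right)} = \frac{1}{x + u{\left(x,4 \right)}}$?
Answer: $\frac{1}{35} \approx 0.028571$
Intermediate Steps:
$u{\left(f,k \right)} = 5 + f$
$L{\left(x \right)} = \frac{1}{5 + 2 x}$ ($L{\left(x \right)} = \frac{1}{x + \left(5 + x\right)} = \frac{1}{5 + 2 x}$)
$- L{\left(M \right)} = - \frac{1}{5 + 2 \left(-20\right)} = - \frac{1}{5 - 40} = - \frac{1}{-35} = \left(-1\right) \left(- \frac{1}{35}\right) = \frac{1}{35}$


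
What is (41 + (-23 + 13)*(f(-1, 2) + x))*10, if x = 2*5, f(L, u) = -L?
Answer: -690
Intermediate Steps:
x = 10
(41 + (-23 + 13)*(f(-1, 2) + x))*10 = (41 + (-23 + 13)*(-1*(-1) + 10))*10 = (41 - 10*(1 + 10))*10 = (41 - 10*11)*10 = (41 - 110)*10 = -69*10 = -690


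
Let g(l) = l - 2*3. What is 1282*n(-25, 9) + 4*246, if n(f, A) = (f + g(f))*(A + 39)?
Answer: -3445032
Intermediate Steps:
g(l) = -6 + l (g(l) = l - 6 = -6 + l)
n(f, A) = (-6 + 2*f)*(39 + A) (n(f, A) = (f + (-6 + f))*(A + 39) = (-6 + 2*f)*(39 + A))
1282*n(-25, 9) + 4*246 = 1282*(-234 + 78*(-25) + 9*(-25) + 9*(-6 - 25)) + 4*246 = 1282*(-234 - 1950 - 225 + 9*(-31)) + 984 = 1282*(-234 - 1950 - 225 - 279) + 984 = 1282*(-2688) + 984 = -3446016 + 984 = -3445032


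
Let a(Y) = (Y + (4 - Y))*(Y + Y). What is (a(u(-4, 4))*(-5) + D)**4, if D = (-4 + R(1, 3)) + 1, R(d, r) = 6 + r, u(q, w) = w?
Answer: 562448656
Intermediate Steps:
a(Y) = 8*Y (a(Y) = 4*(2*Y) = 8*Y)
D = 6 (D = (-4 + (6 + 3)) + 1 = (-4 + 9) + 1 = 5 + 1 = 6)
(a(u(-4, 4))*(-5) + D)**4 = ((8*4)*(-5) + 6)**4 = (32*(-5) + 6)**4 = (-160 + 6)**4 = (-154)**4 = 562448656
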